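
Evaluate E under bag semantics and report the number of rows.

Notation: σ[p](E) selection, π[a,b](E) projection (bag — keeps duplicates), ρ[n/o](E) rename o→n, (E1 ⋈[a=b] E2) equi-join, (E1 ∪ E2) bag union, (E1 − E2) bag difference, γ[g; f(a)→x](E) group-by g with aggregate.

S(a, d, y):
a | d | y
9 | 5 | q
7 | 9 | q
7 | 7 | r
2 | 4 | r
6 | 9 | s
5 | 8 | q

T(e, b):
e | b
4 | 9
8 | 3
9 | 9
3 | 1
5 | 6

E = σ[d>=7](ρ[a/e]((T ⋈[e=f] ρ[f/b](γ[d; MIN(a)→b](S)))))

Stepwise |·|:
  T → 5
  S → 6
  γ[d; MIN(a)→b](S) → 5
  ρ[f/b](γ[d; MIN(a)→b](S)) → 5
  (T ⋈[e=f] ρ[f/b](γ[d; MIN(a)→b](S))) → 2
  ρ[a/e]((T ⋈[e=f] ρ[f/b](γ[d; MIN(a)→b](S)))) → 2
  σ[d>=7](ρ[a/e]((T ⋈[e=f] ρ[f/b](γ[d; MIN(a)→b](S))))) → 1

|E| = 1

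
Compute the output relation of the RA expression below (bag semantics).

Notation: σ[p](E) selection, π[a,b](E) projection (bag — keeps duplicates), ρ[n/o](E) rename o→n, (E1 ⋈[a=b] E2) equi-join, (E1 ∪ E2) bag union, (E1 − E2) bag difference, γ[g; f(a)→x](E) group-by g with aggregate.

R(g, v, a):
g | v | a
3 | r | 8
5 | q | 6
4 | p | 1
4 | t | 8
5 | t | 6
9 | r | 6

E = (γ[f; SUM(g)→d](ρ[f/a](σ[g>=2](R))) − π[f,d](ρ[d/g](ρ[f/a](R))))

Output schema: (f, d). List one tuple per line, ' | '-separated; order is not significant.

Per-node cardinality:
  R → 6
  σ[g>=2](R) → 6
  ρ[f/a](σ[g>=2](R)) → 6
  γ[f; SUM(g)→d](ρ[f/a](σ[g>=2](R))) → 3
  R → 6
  ρ[f/a](R) → 6
  ρ[d/g](ρ[f/a](R)) → 6
  π[f,d](ρ[d/g](ρ[f/a](R))) → 6
  (γ[f; SUM(g)→d](ρ[f/a](σ[g>=2](R))) − π[f,d](ρ[d/g](ρ[f/a](R)))) → 2

== RESULT ==
f | d
6 | 19
8 | 7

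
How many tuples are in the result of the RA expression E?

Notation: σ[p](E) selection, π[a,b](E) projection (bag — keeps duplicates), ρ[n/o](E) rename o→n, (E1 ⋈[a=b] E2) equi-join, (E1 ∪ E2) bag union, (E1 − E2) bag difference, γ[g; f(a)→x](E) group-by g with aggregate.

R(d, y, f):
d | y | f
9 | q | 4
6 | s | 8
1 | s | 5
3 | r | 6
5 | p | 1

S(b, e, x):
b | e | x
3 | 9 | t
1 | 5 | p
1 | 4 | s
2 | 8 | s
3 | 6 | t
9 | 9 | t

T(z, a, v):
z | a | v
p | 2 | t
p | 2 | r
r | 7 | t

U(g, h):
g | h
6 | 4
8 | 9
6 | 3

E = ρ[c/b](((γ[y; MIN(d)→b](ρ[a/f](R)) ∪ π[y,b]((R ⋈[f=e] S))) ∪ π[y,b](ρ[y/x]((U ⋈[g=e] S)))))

Per-node cardinality:
  R → 5
  ρ[a/f](R) → 5
  γ[y; MIN(d)→b](ρ[a/f](R)) → 4
  R → 5
  S → 6
  (R ⋈[f=e] S) → 4
  π[y,b]((R ⋈[f=e] S)) → 4
  (γ[y; MIN(d)→b](ρ[a/f](R)) ∪ π[y,b]((R ⋈[f=e] S))) → 8
  U → 3
  S → 6
  (U ⋈[g=e] S) → 3
  ρ[y/x]((U ⋈[g=e] S)) → 3
  π[y,b](ρ[y/x]((U ⋈[g=e] S))) → 3
  ((γ[y; MIN(d)→b](ρ[a/f](R)) ∪ π[y,b]((R ⋈[f=e] S))) ∪ π[y,b](ρ[y/x]((U ⋈[g=e] S)))) → 11
  ρ[c/b](((γ[y; MIN(d)→b](ρ[a/f](R)) ∪ π[y,b]((R ⋈[f=e] S))) ∪ π[y,b](ρ[y/x]((U ⋈[g=e] S))))) → 11

|E| = 11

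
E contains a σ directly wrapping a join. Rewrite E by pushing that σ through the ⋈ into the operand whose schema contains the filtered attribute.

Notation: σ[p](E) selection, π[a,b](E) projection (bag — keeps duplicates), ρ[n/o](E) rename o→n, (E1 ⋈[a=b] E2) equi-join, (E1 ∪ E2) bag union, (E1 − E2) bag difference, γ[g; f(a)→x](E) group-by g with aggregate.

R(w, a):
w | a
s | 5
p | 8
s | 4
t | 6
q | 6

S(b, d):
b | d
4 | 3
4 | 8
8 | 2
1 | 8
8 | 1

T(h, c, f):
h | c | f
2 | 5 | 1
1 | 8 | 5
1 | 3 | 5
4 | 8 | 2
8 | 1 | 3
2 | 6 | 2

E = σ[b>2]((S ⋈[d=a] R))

σ filters on b, owned by the left side.
E' = (σ[b>2](S) ⋈[d=a] R)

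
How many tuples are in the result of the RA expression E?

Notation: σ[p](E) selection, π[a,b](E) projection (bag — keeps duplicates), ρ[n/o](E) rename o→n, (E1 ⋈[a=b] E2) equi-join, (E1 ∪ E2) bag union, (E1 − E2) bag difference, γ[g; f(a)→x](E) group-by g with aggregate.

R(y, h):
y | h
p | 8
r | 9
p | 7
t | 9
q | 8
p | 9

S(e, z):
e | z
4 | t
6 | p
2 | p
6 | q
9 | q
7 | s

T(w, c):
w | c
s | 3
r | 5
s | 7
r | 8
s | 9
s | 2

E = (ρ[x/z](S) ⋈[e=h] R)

Subexpression sizes:
  S → 6
  ρ[x/z](S) → 6
  R → 6
  (ρ[x/z](S) ⋈[e=h] R) → 4

|E| = 4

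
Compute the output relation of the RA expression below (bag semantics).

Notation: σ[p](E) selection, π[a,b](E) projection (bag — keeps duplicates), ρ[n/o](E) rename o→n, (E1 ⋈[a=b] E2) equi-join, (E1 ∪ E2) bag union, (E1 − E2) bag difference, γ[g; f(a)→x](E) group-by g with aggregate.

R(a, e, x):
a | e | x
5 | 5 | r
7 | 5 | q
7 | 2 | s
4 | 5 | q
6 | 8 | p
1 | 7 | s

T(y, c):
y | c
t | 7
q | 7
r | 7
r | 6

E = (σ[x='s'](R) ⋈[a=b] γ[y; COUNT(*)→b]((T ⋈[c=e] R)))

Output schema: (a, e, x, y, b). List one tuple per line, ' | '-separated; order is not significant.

Stepwise |·|:
  R → 6
  σ[x='s'](R) → 2
  T → 4
  R → 6
  (T ⋈[c=e] R) → 3
  γ[y; COUNT(*)→b]((T ⋈[c=e] R)) → 3
  (σ[x='s'](R) ⋈[a=b] γ[y; COUNT(*)→b]((T ⋈[c=e] R))) → 3

== RESULT ==
a | e | x | y | b
1 | 7 | s | q | 1
1 | 7 | s | r | 1
1 | 7 | s | t | 1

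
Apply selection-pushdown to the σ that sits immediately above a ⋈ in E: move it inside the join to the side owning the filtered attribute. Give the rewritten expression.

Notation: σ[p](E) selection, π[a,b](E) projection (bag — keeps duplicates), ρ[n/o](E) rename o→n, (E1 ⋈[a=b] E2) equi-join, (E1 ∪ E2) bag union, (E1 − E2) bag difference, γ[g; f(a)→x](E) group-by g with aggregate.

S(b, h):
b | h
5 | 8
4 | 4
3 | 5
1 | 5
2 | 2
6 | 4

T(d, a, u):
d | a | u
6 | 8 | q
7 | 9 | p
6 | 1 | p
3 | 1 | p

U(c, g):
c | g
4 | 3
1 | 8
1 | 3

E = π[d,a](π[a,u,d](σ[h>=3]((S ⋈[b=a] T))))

σ filters on h, owned by the left side.
E' = π[d,a](π[a,u,d]((σ[h>=3](S) ⋈[b=a] T)))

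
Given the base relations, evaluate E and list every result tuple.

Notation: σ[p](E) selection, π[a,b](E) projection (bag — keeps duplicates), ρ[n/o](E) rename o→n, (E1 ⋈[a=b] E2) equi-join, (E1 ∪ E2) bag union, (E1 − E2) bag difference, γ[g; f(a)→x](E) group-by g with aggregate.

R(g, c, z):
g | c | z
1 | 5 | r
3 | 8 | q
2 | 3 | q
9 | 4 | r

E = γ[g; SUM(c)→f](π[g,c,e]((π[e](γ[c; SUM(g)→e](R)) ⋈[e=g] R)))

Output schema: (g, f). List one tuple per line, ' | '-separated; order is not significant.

Subexpression sizes:
  R → 4
  γ[c; SUM(g)→e](R) → 4
  π[e](γ[c; SUM(g)→e](R)) → 4
  R → 4
  (π[e](γ[c; SUM(g)→e](R)) ⋈[e=g] R) → 4
  π[g,c,e]((π[e](γ[c; SUM(g)→e](R)) ⋈[e=g] R)) → 4
  γ[g; SUM(c)→f](π[g,c,e]((π[e](γ[c; SUM(g)→e](R)) ⋈[e=g] R))) → 4

== RESULT ==
g | f
1 | 5
2 | 3
3 | 8
9 | 4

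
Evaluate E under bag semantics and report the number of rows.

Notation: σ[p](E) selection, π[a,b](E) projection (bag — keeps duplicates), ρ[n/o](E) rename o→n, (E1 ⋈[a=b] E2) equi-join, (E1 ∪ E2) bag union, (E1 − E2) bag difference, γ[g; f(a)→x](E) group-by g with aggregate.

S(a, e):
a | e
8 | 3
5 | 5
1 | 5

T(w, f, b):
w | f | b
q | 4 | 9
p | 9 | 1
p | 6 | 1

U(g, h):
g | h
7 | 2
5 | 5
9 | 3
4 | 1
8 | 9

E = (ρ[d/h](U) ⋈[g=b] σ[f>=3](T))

Row counts bottom-up:
  U → 5
  ρ[d/h](U) → 5
  T → 3
  σ[f>=3](T) → 3
  (ρ[d/h](U) ⋈[g=b] σ[f>=3](T)) → 1

|E| = 1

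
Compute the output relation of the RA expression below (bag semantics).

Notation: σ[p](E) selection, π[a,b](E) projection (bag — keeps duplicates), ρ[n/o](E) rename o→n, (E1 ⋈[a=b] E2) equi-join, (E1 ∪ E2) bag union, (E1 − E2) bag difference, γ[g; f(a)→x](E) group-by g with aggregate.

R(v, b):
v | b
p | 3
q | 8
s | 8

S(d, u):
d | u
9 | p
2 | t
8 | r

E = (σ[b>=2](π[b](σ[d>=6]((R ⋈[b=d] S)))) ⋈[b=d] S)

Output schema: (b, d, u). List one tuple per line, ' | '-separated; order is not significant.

Stepwise |·|:
  R → 3
  S → 3
  (R ⋈[b=d] S) → 2
  σ[d>=6]((R ⋈[b=d] S)) → 2
  π[b](σ[d>=6]((R ⋈[b=d] S))) → 2
  σ[b>=2](π[b](σ[d>=6]((R ⋈[b=d] S)))) → 2
  S → 3
  (σ[b>=2](π[b](σ[d>=6]((R ⋈[b=d] S)))) ⋈[b=d] S) → 2

== RESULT ==
b | d | u
8 | 8 | r
8 | 8 | r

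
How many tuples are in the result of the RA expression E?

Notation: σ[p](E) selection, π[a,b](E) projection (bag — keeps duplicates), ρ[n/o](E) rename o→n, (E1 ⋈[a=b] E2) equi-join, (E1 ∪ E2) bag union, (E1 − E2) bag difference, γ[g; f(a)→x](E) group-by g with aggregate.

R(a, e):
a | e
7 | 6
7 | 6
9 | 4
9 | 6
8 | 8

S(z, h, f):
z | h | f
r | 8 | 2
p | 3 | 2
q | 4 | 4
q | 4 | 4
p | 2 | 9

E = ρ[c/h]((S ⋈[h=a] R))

Row counts bottom-up:
  S → 5
  R → 5
  (S ⋈[h=a] R) → 1
  ρ[c/h]((S ⋈[h=a] R)) → 1

|E| = 1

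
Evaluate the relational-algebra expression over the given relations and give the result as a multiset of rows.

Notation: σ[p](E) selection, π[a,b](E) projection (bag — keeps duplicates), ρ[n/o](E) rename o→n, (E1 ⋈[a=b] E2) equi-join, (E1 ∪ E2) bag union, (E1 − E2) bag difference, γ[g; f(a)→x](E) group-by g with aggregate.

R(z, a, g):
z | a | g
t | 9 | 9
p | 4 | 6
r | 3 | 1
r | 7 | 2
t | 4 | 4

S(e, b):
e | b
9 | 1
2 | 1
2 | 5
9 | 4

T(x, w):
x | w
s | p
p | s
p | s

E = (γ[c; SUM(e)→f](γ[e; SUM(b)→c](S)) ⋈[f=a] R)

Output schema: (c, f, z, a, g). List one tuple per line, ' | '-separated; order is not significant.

Subexpression sizes:
  S → 4
  γ[e; SUM(b)→c](S) → 2
  γ[c; SUM(e)→f](γ[e; SUM(b)→c](S)) → 2
  R → 5
  (γ[c; SUM(e)→f](γ[e; SUM(b)→c](S)) ⋈[f=a] R) → 1

== RESULT ==
c | f | z | a | g
5 | 9 | t | 9 | 9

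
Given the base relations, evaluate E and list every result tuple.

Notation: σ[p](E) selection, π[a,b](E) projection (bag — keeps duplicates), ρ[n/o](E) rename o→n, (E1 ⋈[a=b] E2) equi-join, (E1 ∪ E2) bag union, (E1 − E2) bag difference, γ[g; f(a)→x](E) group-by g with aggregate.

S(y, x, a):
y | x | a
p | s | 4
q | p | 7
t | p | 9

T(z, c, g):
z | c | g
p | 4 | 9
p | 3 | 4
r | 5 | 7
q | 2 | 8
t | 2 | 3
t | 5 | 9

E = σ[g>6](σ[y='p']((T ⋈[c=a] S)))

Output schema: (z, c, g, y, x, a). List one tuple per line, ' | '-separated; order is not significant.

Stepwise |·|:
  T → 6
  S → 3
  (T ⋈[c=a] S) → 1
  σ[y='p']((T ⋈[c=a] S)) → 1
  σ[g>6](σ[y='p']((T ⋈[c=a] S))) → 1

== RESULT ==
z | c | g | y | x | a
p | 4 | 9 | p | s | 4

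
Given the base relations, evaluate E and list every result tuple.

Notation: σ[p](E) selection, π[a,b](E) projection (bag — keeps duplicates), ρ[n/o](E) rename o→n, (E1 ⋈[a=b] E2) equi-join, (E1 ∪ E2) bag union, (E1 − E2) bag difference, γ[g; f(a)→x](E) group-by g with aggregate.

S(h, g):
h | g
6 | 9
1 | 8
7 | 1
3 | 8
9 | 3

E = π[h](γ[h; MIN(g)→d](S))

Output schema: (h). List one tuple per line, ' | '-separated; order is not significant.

Stepwise |·|:
  S → 5
  γ[h; MIN(g)→d](S) → 5
  π[h](γ[h; MIN(g)→d](S)) → 5

== RESULT ==
h
1
3
6
7
9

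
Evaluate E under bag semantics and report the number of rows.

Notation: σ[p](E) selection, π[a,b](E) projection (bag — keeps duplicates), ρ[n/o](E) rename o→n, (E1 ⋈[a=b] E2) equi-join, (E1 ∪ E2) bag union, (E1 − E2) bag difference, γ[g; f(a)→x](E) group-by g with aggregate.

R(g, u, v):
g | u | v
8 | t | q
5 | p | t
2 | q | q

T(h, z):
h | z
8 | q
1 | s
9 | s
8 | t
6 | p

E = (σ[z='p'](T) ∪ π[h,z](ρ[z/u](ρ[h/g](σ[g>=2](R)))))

Stepwise |·|:
  T → 5
  σ[z='p'](T) → 1
  R → 3
  σ[g>=2](R) → 3
  ρ[h/g](σ[g>=2](R)) → 3
  ρ[z/u](ρ[h/g](σ[g>=2](R))) → 3
  π[h,z](ρ[z/u](ρ[h/g](σ[g>=2](R)))) → 3
  (σ[z='p'](T) ∪ π[h,z](ρ[z/u](ρ[h/g](σ[g>=2](R))))) → 4

|E| = 4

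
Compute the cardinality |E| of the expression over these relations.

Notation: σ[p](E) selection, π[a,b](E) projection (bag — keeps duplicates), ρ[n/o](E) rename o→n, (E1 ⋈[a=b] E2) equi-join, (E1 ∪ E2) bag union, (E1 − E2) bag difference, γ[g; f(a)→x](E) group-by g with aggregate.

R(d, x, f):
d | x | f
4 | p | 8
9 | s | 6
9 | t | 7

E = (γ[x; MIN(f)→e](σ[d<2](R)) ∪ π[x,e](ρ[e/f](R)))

Stepwise |·|:
  R → 3
  σ[d<2](R) → 0
  γ[x; MIN(f)→e](σ[d<2](R)) → 0
  R → 3
  ρ[e/f](R) → 3
  π[x,e](ρ[e/f](R)) → 3
  (γ[x; MIN(f)→e](σ[d<2](R)) ∪ π[x,e](ρ[e/f](R))) → 3

|E| = 3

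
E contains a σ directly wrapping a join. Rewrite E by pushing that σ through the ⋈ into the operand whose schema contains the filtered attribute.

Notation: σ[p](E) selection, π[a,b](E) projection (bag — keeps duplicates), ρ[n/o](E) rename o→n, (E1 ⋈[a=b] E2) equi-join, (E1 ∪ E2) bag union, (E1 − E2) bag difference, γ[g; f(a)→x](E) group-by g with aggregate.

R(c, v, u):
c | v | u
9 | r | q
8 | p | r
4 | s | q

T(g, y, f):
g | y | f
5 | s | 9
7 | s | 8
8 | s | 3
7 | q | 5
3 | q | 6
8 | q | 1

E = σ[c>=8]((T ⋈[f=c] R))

σ filters on c, owned by the right side.
E' = (T ⋈[f=c] σ[c>=8](R))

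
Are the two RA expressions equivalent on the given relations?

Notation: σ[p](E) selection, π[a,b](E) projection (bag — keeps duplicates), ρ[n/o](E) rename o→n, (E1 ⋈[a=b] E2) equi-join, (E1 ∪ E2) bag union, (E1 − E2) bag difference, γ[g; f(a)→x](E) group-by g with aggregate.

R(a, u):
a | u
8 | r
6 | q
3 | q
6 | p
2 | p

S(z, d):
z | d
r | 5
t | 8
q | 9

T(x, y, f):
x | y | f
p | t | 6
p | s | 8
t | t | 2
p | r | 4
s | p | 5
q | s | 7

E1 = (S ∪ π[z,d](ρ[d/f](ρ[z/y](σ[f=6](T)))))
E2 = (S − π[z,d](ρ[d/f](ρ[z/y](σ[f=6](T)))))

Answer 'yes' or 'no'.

E1 row counts bottom-up:
  S → 3
  T → 6
  σ[f=6](T) → 1
  ρ[z/y](σ[f=6](T)) → 1
  ρ[d/f](ρ[z/y](σ[f=6](T))) → 1
  π[z,d](ρ[d/f](ρ[z/y](σ[f=6](T)))) → 1
  (S ∪ π[z,d](ρ[d/f](ρ[z/y](σ[f=6](T))))) → 4
E2 row counts bottom-up:
  S → 3
  T → 6
  σ[f=6](T) → 1
  ρ[z/y](σ[f=6](T)) → 1
  ρ[d/f](ρ[z/y](σ[f=6](T))) → 1
  π[z,d](ρ[d/f](ρ[z/y](σ[f=6](T)))) → 1
  (S − π[z,d](ρ[d/f](ρ[z/y](σ[f=6](T))))) → 3

E1 result:
z | d
q | 9
r | 5
t | 6
t | 8
E2 result:
z | d
q | 9
r | 5
t | 8
Witness: ('t', 6) appears 1× in E1 but 0× in E2.

no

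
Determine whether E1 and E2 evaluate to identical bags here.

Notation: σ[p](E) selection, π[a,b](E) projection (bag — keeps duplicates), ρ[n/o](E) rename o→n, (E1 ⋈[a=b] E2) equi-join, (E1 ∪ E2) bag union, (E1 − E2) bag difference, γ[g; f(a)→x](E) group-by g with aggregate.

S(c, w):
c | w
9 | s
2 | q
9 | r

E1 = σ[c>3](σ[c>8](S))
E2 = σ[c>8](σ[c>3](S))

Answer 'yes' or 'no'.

E1 stepwise |·|:
  S → 3
  σ[c>8](S) → 2
  σ[c>3](σ[c>8](S)) → 2
E2 stepwise |·|:
  S → 3
  σ[c>3](S) → 2
  σ[c>8](σ[c>3](S)) → 2

E1 and E2 produce the same multiset:
c | w
9 | r
9 | s

yes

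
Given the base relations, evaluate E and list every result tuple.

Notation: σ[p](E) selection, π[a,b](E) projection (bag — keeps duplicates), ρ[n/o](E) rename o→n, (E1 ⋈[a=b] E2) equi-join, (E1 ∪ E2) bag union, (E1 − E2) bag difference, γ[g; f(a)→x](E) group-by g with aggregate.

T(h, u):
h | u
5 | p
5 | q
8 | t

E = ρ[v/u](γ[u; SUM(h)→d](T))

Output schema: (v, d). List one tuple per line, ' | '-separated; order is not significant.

Per-node cardinality:
  T → 3
  γ[u; SUM(h)→d](T) → 3
  ρ[v/u](γ[u; SUM(h)→d](T)) → 3

== RESULT ==
v | d
p | 5
q | 5
t | 8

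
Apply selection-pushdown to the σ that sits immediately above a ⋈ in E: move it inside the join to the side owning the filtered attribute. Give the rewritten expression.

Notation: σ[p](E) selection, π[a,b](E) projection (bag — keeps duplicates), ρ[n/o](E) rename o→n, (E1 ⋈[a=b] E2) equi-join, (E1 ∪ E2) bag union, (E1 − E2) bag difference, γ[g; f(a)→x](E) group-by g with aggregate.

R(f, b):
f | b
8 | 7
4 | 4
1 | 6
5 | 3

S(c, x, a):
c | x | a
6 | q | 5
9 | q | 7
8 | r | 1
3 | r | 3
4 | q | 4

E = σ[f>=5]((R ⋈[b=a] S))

σ filters on f, owned by the left side.
E' = (σ[f>=5](R) ⋈[b=a] S)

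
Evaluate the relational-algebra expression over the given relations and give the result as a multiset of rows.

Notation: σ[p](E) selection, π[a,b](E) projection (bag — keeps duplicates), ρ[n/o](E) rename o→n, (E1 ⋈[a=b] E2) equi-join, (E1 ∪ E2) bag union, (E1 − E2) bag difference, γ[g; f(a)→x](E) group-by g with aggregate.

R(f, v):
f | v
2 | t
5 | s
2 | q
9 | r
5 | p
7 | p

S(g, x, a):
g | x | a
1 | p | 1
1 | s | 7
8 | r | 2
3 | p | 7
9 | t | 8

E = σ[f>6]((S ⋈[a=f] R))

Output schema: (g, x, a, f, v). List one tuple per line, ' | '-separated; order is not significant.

Per-node cardinality:
  S → 5
  R → 6
  (S ⋈[a=f] R) → 4
  σ[f>6]((S ⋈[a=f] R)) → 2

== RESULT ==
g | x | a | f | v
1 | s | 7 | 7 | p
3 | p | 7 | 7 | p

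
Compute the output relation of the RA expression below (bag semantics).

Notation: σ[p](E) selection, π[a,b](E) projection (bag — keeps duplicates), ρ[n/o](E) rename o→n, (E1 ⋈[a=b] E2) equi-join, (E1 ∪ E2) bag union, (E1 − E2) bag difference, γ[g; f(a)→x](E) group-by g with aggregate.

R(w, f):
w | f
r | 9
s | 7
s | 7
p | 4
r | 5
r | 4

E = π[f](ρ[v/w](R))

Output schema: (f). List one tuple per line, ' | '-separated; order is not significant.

Stepwise |·|:
  R → 6
  ρ[v/w](R) → 6
  π[f](ρ[v/w](R)) → 6

== RESULT ==
f
4
4
5
7
7
9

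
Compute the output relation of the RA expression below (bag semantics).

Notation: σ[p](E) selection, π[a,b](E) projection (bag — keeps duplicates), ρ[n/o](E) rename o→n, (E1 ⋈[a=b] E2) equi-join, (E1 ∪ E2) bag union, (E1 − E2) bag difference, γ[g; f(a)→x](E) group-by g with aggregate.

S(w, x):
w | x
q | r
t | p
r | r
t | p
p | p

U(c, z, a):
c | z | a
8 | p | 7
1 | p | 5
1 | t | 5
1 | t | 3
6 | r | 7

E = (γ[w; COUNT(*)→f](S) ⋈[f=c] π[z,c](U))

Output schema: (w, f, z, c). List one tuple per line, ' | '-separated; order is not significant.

Row counts bottom-up:
  S → 5
  γ[w; COUNT(*)→f](S) → 4
  U → 5
  π[z,c](U) → 5
  (γ[w; COUNT(*)→f](S) ⋈[f=c] π[z,c](U)) → 9

== RESULT ==
w | f | z | c
p | 1 | p | 1
p | 1 | t | 1
p | 1 | t | 1
q | 1 | p | 1
q | 1 | t | 1
q | 1 | t | 1
r | 1 | p | 1
r | 1 | t | 1
r | 1 | t | 1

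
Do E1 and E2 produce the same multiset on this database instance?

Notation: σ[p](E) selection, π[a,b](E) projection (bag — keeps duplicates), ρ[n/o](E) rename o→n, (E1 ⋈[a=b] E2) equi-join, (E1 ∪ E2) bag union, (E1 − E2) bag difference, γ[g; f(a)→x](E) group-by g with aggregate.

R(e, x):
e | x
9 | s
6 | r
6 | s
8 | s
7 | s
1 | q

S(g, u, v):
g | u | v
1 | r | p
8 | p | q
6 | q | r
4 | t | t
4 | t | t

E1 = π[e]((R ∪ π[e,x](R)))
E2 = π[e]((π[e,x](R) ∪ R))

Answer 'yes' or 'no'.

E1 stepwise |·|:
  R → 6
  R → 6
  π[e,x](R) → 6
  (R ∪ π[e,x](R)) → 12
  π[e]((R ∪ π[e,x](R))) → 12
E2 stepwise |·|:
  R → 6
  π[e,x](R) → 6
  R → 6
  (π[e,x](R) ∪ R) → 12
  π[e]((π[e,x](R) ∪ R)) → 12

E1 and E2 produce the same multiset:
e
1
1
6
6
6
6
7
7
8
8
9
9

yes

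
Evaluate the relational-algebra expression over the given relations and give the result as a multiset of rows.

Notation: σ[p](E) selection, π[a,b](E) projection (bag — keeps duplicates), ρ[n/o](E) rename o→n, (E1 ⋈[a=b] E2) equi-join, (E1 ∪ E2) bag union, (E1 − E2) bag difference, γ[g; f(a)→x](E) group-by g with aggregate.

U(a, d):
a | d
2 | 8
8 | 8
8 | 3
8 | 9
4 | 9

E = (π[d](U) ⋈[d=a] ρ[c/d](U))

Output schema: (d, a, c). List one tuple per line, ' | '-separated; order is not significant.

Subexpression sizes:
  U → 5
  π[d](U) → 5
  U → 5
  ρ[c/d](U) → 5
  (π[d](U) ⋈[d=a] ρ[c/d](U)) → 6

== RESULT ==
d | a | c
8 | 8 | 3
8 | 8 | 3
8 | 8 | 8
8 | 8 | 8
8 | 8 | 9
8 | 8 | 9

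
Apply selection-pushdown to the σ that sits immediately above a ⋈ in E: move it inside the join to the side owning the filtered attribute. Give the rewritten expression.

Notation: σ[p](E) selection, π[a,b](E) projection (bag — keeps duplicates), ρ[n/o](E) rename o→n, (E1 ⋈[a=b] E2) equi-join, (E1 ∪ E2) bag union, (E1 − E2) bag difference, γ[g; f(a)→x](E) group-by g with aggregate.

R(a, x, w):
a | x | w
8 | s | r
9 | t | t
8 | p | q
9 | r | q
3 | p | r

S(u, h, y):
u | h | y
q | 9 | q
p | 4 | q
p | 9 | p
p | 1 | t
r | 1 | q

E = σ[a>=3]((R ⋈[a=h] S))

σ filters on a, owned by the left side.
E' = (σ[a>=3](R) ⋈[a=h] S)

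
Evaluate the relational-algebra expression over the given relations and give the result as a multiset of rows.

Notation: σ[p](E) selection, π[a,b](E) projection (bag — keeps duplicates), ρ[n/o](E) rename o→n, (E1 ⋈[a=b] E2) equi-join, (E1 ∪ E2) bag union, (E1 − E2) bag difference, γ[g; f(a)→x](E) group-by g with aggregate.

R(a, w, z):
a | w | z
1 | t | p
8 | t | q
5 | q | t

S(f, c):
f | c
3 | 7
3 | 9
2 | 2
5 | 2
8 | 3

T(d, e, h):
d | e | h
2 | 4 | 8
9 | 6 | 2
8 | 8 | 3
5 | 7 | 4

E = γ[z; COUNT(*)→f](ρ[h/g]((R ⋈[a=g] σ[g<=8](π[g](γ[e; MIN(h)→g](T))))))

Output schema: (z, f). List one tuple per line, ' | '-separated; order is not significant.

Row counts bottom-up:
  R → 3
  T → 4
  γ[e; MIN(h)→g](T) → 4
  π[g](γ[e; MIN(h)→g](T)) → 4
  σ[g<=8](π[g](γ[e; MIN(h)→g](T))) → 4
  (R ⋈[a=g] σ[g<=8](π[g](γ[e; MIN(h)→g](T)))) → 1
  ρ[h/g]((R ⋈[a=g] σ[g<=8](π[g](γ[e; MIN(h)→g](T))))) → 1
  γ[z; COUNT(*)→f](ρ[h/g]((R ⋈[a=g] σ[g<=8](π[g](γ[e; MIN(h)→g](T)))))) → 1

== RESULT ==
z | f
q | 1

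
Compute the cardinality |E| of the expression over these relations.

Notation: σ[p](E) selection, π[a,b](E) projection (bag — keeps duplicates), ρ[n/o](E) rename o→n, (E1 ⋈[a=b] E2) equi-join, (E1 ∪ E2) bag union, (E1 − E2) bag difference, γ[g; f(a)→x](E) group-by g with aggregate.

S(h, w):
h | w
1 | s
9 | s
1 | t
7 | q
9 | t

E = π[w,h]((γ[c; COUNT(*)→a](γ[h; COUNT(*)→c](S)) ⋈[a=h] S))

Stepwise |·|:
  S → 5
  γ[h; COUNT(*)→c](S) → 3
  γ[c; COUNT(*)→a](γ[h; COUNT(*)→c](S)) → 2
  S → 5
  (γ[c; COUNT(*)→a](γ[h; COUNT(*)→c](S)) ⋈[a=h] S) → 2
  π[w,h]((γ[c; COUNT(*)→a](γ[h; COUNT(*)→c](S)) ⋈[a=h] S)) → 2

|E| = 2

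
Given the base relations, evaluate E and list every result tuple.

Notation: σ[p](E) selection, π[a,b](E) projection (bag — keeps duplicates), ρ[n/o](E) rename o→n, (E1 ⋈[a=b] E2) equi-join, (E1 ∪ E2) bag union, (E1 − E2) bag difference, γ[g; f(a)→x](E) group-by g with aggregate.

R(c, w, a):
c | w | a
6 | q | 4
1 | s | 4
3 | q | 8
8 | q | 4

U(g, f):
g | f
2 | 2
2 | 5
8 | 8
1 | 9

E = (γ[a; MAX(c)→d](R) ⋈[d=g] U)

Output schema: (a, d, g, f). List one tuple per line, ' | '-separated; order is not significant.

Per-node cardinality:
  R → 4
  γ[a; MAX(c)→d](R) → 2
  U → 4
  (γ[a; MAX(c)→d](R) ⋈[d=g] U) → 1

== RESULT ==
a | d | g | f
4 | 8 | 8 | 8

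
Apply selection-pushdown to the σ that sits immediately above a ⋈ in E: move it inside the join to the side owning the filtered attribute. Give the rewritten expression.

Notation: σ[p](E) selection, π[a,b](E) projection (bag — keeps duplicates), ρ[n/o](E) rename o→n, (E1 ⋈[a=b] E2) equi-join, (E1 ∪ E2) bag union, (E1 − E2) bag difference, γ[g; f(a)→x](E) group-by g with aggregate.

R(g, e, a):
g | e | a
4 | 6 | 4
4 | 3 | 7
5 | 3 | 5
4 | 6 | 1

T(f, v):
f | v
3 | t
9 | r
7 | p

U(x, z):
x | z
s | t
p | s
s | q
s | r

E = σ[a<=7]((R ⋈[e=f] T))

σ filters on a, owned by the left side.
E' = (σ[a<=7](R) ⋈[e=f] T)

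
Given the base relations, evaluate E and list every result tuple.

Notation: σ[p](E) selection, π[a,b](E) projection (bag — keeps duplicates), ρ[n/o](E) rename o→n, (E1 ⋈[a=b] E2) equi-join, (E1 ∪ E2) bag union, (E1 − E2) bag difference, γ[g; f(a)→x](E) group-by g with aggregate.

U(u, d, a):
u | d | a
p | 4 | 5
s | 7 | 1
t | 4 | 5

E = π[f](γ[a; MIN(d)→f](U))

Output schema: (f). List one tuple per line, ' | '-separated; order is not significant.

Row counts bottom-up:
  U → 3
  γ[a; MIN(d)→f](U) → 2
  π[f](γ[a; MIN(d)→f](U)) → 2

== RESULT ==
f
4
7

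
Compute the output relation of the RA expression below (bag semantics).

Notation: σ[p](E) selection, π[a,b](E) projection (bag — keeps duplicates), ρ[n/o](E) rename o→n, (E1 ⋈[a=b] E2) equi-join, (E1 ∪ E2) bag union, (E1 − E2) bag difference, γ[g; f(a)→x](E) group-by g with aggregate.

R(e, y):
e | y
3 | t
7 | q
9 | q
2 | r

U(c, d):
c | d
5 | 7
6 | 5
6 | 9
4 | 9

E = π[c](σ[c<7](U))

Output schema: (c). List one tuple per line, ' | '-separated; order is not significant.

Stepwise |·|:
  U → 4
  σ[c<7](U) → 4
  π[c](σ[c<7](U)) → 4

== RESULT ==
c
4
5
6
6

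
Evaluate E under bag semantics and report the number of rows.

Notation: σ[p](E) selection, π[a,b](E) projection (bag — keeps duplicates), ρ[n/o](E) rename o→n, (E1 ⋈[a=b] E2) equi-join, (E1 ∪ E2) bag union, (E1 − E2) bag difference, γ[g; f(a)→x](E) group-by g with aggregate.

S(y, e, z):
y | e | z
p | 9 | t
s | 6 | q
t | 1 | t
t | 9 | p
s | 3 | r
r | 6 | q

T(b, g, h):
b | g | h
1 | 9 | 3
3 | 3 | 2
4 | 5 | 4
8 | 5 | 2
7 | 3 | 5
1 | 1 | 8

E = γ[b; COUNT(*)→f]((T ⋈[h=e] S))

Per-node cardinality:
  T → 6
  S → 6
  (T ⋈[h=e] S) → 1
  γ[b; COUNT(*)→f]((T ⋈[h=e] S)) → 1

|E| = 1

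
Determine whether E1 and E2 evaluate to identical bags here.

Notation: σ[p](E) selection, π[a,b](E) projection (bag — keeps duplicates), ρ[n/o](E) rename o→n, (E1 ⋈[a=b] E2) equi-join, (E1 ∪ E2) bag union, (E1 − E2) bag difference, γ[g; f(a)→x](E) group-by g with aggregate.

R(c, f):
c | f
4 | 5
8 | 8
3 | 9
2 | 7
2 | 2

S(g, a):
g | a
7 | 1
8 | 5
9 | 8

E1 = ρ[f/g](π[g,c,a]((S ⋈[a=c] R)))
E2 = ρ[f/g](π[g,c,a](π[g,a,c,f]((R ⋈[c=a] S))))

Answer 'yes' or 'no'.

E1 stepwise |·|:
  S → 3
  R → 5
  (S ⋈[a=c] R) → 1
  π[g,c,a]((S ⋈[a=c] R)) → 1
  ρ[f/g](π[g,c,a]((S ⋈[a=c] R))) → 1
E2 stepwise |·|:
  R → 5
  S → 3
  (R ⋈[c=a] S) → 1
  π[g,a,c,f]((R ⋈[c=a] S)) → 1
  π[g,c,a](π[g,a,c,f]((R ⋈[c=a] S))) → 1
  ρ[f/g](π[g,c,a](π[g,a,c,f]((R ⋈[c=a] S)))) → 1

E1 and E2 produce the same multiset:
f | c | a
9 | 8 | 8

yes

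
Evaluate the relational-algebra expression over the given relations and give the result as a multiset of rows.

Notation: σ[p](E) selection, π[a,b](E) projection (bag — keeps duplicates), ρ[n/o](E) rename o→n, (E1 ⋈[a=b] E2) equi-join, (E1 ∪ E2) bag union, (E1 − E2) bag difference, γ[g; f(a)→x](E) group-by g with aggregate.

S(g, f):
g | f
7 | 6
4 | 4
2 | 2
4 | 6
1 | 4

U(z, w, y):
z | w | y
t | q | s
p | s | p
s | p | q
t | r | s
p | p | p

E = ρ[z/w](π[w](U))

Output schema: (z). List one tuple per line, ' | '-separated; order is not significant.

Per-node cardinality:
  U → 5
  π[w](U) → 5
  ρ[z/w](π[w](U)) → 5

== RESULT ==
z
p
p
q
r
s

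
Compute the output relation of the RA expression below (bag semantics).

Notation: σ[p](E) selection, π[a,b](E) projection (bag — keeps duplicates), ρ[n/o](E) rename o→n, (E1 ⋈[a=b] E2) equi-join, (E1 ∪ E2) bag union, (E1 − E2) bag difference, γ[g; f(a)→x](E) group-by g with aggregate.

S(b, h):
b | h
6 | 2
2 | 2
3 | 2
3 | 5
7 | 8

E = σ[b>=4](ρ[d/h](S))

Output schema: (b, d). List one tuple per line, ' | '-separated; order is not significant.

Row counts bottom-up:
  S → 5
  ρ[d/h](S) → 5
  σ[b>=4](ρ[d/h](S)) → 2

== RESULT ==
b | d
6 | 2
7 | 8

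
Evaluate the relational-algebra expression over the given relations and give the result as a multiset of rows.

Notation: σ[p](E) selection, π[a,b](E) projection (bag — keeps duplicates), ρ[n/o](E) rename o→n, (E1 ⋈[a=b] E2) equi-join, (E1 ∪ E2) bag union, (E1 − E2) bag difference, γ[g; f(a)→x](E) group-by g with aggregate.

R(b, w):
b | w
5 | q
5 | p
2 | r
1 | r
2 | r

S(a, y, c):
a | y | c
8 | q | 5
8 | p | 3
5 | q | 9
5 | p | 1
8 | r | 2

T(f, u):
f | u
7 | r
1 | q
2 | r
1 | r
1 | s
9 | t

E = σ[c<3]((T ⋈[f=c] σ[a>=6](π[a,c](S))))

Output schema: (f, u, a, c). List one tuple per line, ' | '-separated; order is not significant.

Subexpression sizes:
  T → 6
  S → 5
  π[a,c](S) → 5
  σ[a>=6](π[a,c](S)) → 3
  (T ⋈[f=c] σ[a>=6](π[a,c](S))) → 1
  σ[c<3]((T ⋈[f=c] σ[a>=6](π[a,c](S)))) → 1

== RESULT ==
f | u | a | c
2 | r | 8 | 2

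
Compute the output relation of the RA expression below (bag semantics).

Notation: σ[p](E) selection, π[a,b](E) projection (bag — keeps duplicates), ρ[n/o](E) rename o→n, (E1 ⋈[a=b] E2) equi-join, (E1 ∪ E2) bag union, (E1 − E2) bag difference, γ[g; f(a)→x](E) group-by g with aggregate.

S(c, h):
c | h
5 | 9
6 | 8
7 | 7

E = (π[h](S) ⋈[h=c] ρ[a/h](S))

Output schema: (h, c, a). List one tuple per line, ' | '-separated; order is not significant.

Subexpression sizes:
  S → 3
  π[h](S) → 3
  S → 3
  ρ[a/h](S) → 3
  (π[h](S) ⋈[h=c] ρ[a/h](S)) → 1

== RESULT ==
h | c | a
7 | 7 | 7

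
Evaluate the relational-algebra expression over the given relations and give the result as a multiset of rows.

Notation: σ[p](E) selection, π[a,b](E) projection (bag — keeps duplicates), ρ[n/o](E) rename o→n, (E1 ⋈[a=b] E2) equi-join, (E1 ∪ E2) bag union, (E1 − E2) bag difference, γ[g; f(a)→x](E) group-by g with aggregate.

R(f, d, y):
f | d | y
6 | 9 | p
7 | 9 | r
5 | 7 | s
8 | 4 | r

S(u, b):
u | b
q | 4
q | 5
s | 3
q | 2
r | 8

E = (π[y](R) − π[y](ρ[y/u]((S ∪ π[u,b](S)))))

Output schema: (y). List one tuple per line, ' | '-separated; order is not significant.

Row counts bottom-up:
  R → 4
  π[y](R) → 4
  S → 5
  S → 5
  π[u,b](S) → 5
  (S ∪ π[u,b](S)) → 10
  ρ[y/u]((S ∪ π[u,b](S))) → 10
  π[y](ρ[y/u]((S ∪ π[u,b](S)))) → 10
  (π[y](R) − π[y](ρ[y/u]((S ∪ π[u,b](S))))) → 1

== RESULT ==
y
p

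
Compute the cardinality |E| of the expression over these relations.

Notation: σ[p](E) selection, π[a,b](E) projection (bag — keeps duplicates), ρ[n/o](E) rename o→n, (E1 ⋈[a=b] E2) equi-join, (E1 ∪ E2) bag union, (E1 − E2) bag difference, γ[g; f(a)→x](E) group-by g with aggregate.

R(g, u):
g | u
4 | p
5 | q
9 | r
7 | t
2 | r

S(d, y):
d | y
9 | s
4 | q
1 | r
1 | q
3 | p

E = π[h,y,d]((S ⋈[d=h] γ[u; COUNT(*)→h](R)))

Stepwise |·|:
  S → 5
  R → 5
  γ[u; COUNT(*)→h](R) → 4
  (S ⋈[d=h] γ[u; COUNT(*)→h](R)) → 6
  π[h,y,d]((S ⋈[d=h] γ[u; COUNT(*)→h](R))) → 6

|E| = 6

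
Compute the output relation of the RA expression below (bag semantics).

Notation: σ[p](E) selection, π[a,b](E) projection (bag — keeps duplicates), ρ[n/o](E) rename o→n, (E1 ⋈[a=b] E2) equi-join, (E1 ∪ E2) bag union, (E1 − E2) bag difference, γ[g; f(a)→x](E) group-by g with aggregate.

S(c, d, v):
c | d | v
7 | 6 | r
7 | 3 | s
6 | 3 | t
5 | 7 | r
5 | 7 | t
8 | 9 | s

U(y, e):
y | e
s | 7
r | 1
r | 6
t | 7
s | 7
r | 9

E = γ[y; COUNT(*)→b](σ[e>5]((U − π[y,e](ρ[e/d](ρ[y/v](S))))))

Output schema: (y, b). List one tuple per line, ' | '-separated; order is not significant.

Stepwise |·|:
  U → 6
  S → 6
  ρ[y/v](S) → 6
  ρ[e/d](ρ[y/v](S)) → 6
  π[y,e](ρ[e/d](ρ[y/v](S))) → 6
  (U − π[y,e](ρ[e/d](ρ[y/v](S)))) → 4
  σ[e>5]((U − π[y,e](ρ[e/d](ρ[y/v](S))))) → 3
  γ[y; COUNT(*)→b](σ[e>5]((U − π[y,e](ρ[e/d](ρ[y/v](S)))))) → 2

== RESULT ==
y | b
r | 1
s | 2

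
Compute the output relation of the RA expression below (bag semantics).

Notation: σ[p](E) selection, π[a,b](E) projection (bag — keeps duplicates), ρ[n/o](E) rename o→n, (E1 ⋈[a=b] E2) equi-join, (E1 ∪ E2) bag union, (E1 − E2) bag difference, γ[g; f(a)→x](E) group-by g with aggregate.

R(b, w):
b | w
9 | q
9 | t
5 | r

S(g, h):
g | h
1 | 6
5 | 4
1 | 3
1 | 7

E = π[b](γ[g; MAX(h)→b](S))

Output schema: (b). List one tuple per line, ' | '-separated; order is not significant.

Per-node cardinality:
  S → 4
  γ[g; MAX(h)→b](S) → 2
  π[b](γ[g; MAX(h)→b](S)) → 2

== RESULT ==
b
4
7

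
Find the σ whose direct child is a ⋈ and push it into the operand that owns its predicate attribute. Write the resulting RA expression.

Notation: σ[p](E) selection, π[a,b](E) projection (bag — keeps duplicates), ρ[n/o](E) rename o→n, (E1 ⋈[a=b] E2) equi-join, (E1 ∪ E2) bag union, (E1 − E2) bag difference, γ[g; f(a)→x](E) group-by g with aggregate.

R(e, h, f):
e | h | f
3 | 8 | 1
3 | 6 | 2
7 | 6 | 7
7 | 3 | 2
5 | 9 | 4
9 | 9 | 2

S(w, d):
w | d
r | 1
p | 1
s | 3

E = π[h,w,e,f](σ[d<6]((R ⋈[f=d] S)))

σ filters on d, owned by the right side.
E' = π[h,w,e,f]((R ⋈[f=d] σ[d<6](S)))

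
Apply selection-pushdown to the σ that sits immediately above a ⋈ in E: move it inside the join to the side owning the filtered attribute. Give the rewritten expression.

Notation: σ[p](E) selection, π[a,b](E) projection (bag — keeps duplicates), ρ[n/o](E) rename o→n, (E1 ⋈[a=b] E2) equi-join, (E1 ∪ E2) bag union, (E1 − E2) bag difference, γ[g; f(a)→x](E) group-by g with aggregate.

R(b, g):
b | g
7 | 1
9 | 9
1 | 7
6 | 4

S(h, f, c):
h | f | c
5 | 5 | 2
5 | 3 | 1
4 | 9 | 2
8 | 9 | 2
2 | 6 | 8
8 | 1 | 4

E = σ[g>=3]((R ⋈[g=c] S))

σ filters on g, owned by the left side.
E' = (σ[g>=3](R) ⋈[g=c] S)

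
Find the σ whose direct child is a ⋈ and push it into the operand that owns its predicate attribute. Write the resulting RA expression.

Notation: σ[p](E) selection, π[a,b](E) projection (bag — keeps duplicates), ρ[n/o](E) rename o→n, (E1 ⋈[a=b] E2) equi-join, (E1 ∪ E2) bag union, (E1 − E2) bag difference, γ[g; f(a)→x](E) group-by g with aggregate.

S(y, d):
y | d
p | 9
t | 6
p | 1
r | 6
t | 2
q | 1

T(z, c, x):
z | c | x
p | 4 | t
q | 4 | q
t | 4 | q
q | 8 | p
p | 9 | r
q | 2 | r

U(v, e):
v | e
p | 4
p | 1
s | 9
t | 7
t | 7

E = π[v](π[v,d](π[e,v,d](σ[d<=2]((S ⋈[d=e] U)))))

σ filters on d, owned by the left side.
E' = π[v](π[v,d](π[e,v,d]((σ[d<=2](S) ⋈[d=e] U))))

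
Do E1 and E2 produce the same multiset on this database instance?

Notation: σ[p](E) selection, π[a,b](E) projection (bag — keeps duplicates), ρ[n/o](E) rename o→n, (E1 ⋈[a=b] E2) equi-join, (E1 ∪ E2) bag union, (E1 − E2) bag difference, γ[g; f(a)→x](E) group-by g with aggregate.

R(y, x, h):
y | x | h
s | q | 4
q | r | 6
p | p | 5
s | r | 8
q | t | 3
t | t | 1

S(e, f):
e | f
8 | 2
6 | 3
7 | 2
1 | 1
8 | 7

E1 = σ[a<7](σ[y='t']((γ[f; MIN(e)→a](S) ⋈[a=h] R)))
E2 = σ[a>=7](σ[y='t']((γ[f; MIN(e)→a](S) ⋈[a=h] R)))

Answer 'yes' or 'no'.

E1 subexpression sizes:
  S → 5
  γ[f; MIN(e)→a](S) → 4
  R → 6
  (γ[f; MIN(e)→a](S) ⋈[a=h] R) → 3
  σ[y='t']((γ[f; MIN(e)→a](S) ⋈[a=h] R)) → 1
  σ[a<7](σ[y='t']((γ[f; MIN(e)→a](S) ⋈[a=h] R))) → 1
E2 subexpression sizes:
  S → 5
  γ[f; MIN(e)→a](S) → 4
  R → 6
  (γ[f; MIN(e)→a](S) ⋈[a=h] R) → 3
  σ[y='t']((γ[f; MIN(e)→a](S) ⋈[a=h] R)) → 1
  σ[a>=7](σ[y='t']((γ[f; MIN(e)→a](S) ⋈[a=h] R))) → 0

E1 result:
f | a | y | x | h
1 | 1 | t | t | 1
E2 result:
f | a | y | x | h
(0 rows)
Witness: (1, 1, 't', 't', 1) appears 1× in E1 but 0× in E2.

no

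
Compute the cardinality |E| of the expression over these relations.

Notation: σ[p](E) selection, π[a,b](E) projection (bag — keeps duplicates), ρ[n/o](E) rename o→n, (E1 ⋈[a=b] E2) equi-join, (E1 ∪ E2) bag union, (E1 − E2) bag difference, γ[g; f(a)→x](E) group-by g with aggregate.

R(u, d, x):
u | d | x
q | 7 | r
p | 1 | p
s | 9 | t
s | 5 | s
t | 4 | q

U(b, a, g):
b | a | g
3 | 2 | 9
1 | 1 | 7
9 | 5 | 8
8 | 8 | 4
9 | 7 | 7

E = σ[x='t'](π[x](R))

Per-node cardinality:
  R → 5
  π[x](R) → 5
  σ[x='t'](π[x](R)) → 1

|E| = 1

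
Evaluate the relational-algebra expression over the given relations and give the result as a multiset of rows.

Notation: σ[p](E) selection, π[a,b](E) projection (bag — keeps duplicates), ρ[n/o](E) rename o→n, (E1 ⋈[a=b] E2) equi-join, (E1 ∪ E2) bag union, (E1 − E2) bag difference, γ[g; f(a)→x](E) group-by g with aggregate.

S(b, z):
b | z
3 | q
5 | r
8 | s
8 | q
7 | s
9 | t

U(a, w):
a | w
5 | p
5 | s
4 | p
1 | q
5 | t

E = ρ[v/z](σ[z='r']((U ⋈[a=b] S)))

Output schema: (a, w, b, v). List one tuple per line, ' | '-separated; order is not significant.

Row counts bottom-up:
  U → 5
  S → 6
  (U ⋈[a=b] S) → 3
  σ[z='r']((U ⋈[a=b] S)) → 3
  ρ[v/z](σ[z='r']((U ⋈[a=b] S))) → 3

== RESULT ==
a | w | b | v
5 | p | 5 | r
5 | s | 5 | r
5 | t | 5 | r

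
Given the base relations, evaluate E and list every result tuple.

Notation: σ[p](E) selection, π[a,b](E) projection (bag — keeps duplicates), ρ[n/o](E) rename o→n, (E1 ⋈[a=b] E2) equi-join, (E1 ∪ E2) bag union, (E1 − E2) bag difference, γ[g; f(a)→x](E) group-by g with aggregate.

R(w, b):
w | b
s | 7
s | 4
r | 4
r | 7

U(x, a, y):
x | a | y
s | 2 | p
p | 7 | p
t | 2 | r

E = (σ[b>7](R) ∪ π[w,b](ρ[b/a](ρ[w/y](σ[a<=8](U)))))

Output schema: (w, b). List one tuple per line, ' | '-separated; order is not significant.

Subexpression sizes:
  R → 4
  σ[b>7](R) → 0
  U → 3
  σ[a<=8](U) → 3
  ρ[w/y](σ[a<=8](U)) → 3
  ρ[b/a](ρ[w/y](σ[a<=8](U))) → 3
  π[w,b](ρ[b/a](ρ[w/y](σ[a<=8](U)))) → 3
  (σ[b>7](R) ∪ π[w,b](ρ[b/a](ρ[w/y](σ[a<=8](U))))) → 3

== RESULT ==
w | b
p | 2
p | 7
r | 2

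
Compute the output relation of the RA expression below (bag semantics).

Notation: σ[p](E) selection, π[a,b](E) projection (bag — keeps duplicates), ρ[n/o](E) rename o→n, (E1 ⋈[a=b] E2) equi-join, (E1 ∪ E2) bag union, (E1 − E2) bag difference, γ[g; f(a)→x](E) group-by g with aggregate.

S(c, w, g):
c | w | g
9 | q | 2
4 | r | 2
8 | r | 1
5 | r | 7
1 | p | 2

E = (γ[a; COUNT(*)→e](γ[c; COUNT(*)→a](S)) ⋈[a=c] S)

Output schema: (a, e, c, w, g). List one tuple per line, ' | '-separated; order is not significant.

Per-node cardinality:
  S → 5
  γ[c; COUNT(*)→a](S) → 5
  γ[a; COUNT(*)→e](γ[c; COUNT(*)→a](S)) → 1
  S → 5
  (γ[a; COUNT(*)→e](γ[c; COUNT(*)→a](S)) ⋈[a=c] S) → 1

== RESULT ==
a | e | c | w | g
1 | 5 | 1 | p | 2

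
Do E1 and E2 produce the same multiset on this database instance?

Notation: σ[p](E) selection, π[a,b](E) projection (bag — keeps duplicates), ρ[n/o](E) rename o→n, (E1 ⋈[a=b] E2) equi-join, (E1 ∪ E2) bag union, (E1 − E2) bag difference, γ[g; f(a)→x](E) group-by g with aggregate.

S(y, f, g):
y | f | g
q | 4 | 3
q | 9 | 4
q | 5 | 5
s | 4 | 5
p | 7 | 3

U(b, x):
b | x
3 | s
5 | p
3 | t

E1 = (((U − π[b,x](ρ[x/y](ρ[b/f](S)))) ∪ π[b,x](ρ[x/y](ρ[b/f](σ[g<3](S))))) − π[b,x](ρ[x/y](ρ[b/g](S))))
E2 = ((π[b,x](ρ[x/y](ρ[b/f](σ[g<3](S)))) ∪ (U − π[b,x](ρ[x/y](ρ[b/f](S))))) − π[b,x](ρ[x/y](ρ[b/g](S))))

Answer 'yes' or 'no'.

E1 subexpression sizes:
  U → 3
  S → 5
  ρ[b/f](S) → 5
  ρ[x/y](ρ[b/f](S)) → 5
  π[b,x](ρ[x/y](ρ[b/f](S))) → 5
  (U − π[b,x](ρ[x/y](ρ[b/f](S)))) → 3
  S → 5
  σ[g<3](S) → 0
  ρ[b/f](σ[g<3](S)) → 0
  ρ[x/y](ρ[b/f](σ[g<3](S))) → 0
  π[b,x](ρ[x/y](ρ[b/f](σ[g<3](S)))) → 0
  ((U − π[b,x](ρ[x/y](ρ[b/f](S)))) ∪ π[b,x](ρ[x/y](ρ[b/f](σ[g<3](S))))) → 3
  S → 5
  ρ[b/g](S) → 5
  ρ[x/y](ρ[b/g](S)) → 5
  π[b,x](ρ[x/y](ρ[b/g](S))) → 5
  (((U − π[b,x](ρ[x/y](ρ[b/f](S)))) ∪ π[b,x](ρ[x/y](ρ[b/f](σ[g<3](S))))) − π[b,x](ρ[x/y](ρ[b/g](S)))) → 3
E2 subexpression sizes:
  S → 5
  σ[g<3](S) → 0
  ρ[b/f](σ[g<3](S)) → 0
  ρ[x/y](ρ[b/f](σ[g<3](S))) → 0
  π[b,x](ρ[x/y](ρ[b/f](σ[g<3](S)))) → 0
  U → 3
  S → 5
  ρ[b/f](S) → 5
  ρ[x/y](ρ[b/f](S)) → 5
  π[b,x](ρ[x/y](ρ[b/f](S))) → 5
  (U − π[b,x](ρ[x/y](ρ[b/f](S)))) → 3
  (π[b,x](ρ[x/y](ρ[b/f](σ[g<3](S)))) ∪ (U − π[b,x](ρ[x/y](ρ[b/f](S))))) → 3
  S → 5
  ρ[b/g](S) → 5
  ρ[x/y](ρ[b/g](S)) → 5
  π[b,x](ρ[x/y](ρ[b/g](S))) → 5
  ((π[b,x](ρ[x/y](ρ[b/f](σ[g<3](S)))) ∪ (U − π[b,x](ρ[x/y](ρ[b/f](S))))) − π[b,x](ρ[x/y](ρ[b/g](S)))) → 3

E1 and E2 produce the same multiset:
b | x
3 | s
3 | t
5 | p

yes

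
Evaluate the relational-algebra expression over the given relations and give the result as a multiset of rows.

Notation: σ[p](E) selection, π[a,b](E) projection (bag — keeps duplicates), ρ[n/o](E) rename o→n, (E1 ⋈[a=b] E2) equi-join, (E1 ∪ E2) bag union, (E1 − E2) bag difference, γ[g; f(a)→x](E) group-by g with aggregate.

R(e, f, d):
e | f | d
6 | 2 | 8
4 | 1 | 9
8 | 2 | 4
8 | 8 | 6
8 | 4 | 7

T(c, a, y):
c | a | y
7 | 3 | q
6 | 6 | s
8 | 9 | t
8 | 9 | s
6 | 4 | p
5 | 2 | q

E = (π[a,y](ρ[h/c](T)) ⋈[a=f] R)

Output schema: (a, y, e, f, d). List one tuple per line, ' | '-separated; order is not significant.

Stepwise |·|:
  T → 6
  ρ[h/c](T) → 6
  π[a,y](ρ[h/c](T)) → 6
  R → 5
  (π[a,y](ρ[h/c](T)) ⋈[a=f] R) → 3

== RESULT ==
a | y | e | f | d
2 | q | 6 | 2 | 8
2 | q | 8 | 2 | 4
4 | p | 8 | 4 | 7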